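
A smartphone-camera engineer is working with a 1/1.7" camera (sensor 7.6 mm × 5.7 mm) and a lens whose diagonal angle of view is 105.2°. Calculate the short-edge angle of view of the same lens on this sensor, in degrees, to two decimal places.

Sensor diagonal = √(7.6² + 5.7²) = √90.2500 ≈ 9.5000 mm.
From the diagonal AOV: f = 9.5000 / (2·tan(52.6°)) = 9.5000 / 2.61589 ≈ 3.6316 mm.
Short-edge AOV = 2·arctan(5.7 / (2 × 3.6316)) = 2·arctan(0.78477) ≈ 76.2473°.

76.25°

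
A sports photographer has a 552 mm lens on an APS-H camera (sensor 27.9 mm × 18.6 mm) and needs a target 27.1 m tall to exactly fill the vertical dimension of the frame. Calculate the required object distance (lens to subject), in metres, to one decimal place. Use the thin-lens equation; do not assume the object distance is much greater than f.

W: 27.1 m = 27100 mm.
Magnification m = h/W = dᵢ/dₒ; combined with 1/f = 1/dₒ + 1/dᵢ this gives dₒ = f·(1 + W/h).
dₒ = 552 mm × (1 + 27100/18.6) = 552 × 1457.9892 ≈ 804810.065 mm = 804.81 m.

804.8 m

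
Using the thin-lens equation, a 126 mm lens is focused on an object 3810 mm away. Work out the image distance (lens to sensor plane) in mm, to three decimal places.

130.309 mm

1/dᵢ = 1/f − 1/dₒ = 1/126 − 1/3810 = 0.0076740 mm⁻¹.
dᵢ = 1/0.0076740 ≈ 130.3094 mm.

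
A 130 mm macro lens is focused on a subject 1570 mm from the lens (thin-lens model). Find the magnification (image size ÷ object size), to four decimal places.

0.0903×

Thin lens: 1/f = 1/dₒ + 1/dᵢ → 1/dᵢ = 1/130 − 1/1570 = 0.0070554 mm⁻¹, so dᵢ ≈ 141.7361 mm.
Magnification m = dᵢ/dₒ = 141.7361/1570 ≈ 0.09028.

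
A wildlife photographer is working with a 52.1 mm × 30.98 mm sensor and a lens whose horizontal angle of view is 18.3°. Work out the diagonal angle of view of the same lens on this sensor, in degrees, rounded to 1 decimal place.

21.2°

From the horizontal AOV: f = 52.1 / (2·tan(9.15°)) = 52.1 / 0.32214 ≈ 161.7317 mm.
Sensor diagonal = √(52.1² + 30.98²) = √3674.1704 ≈ 60.6149 mm.
Diagonal AOV = 2·arctan(60.6149 / (2 × 161.7317)) = 2·arctan(0.18739) ≈ 21.2275°.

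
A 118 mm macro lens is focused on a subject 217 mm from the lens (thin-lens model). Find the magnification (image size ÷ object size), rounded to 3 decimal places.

Thin lens: 1/f = 1/dₒ + 1/dᵢ → 1/dᵢ = 1/118 − 1/217 = 0.0038663 mm⁻¹, so dᵢ ≈ 258.6465 mm.
Magnification m = dᵢ/dₒ = 258.6465/217 ≈ 1.19192.

1.192×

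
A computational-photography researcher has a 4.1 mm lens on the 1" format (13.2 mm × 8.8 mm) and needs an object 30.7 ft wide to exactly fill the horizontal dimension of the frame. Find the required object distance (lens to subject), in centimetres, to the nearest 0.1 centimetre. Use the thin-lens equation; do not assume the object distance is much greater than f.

W: 30.7 ft × 304.8 mm/ft = 9357.36 mm.
Magnification m = w/W = dᵢ/dₒ; combined with 1/f = 1/dₒ + 1/dᵢ this gives dₒ = f·(1 + W/w).
dₒ = 4.1 mm × (1 + 9357.36/13.2) = 4.1 × 709.8909 ≈ 2910.553 mm = 291.055 cm.

291.1 cm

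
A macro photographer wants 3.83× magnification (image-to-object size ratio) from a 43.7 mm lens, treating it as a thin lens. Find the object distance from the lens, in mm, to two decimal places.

55.11 mm

With m = dᵢ/dₒ and 1/f = 1/dₒ + 1/dᵢ, substituting dᵢ = m·dₒ gives 1/f = (1 + 1/m)/dₒ, hence dₒ = f·(1 + 1/m).
dₒ = 43.7 × (1 + 1/3.83) = 43.7 × 1.26110 ≈ 55.110 mm.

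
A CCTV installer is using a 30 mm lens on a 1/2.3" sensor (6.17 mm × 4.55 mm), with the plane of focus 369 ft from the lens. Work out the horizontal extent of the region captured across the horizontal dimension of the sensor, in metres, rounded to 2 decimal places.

23.13 m

dₒ: 369 ft × 304.8 mm/ft = 112471.20 mm.
Similar triangles through the lens centre give W/dₒ = w/dᵢ; with 1/f = 1/dₒ + 1/dᵢ this gives W = w·(dₒ − f)/f.
W = 6.17 mm × (112471 − 30) / 30 = 6.17 × 3748.0399 ≈ 23125.406 mm = 23.1254 m.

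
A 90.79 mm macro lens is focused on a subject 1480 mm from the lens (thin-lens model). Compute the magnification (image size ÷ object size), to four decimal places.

0.0654×

Thin lens: 1/f = 1/dₒ + 1/dᵢ → 1/dᵢ = 1/90.79 − 1/1480 = 0.0103388 mm⁻¹, so dᵢ ≈ 96.7235 mm.
Magnification m = dᵢ/dₒ = 96.7235/1480 ≈ 0.06535.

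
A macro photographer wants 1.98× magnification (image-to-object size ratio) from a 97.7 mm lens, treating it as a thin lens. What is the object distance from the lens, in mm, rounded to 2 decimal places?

147.04 mm

With m = dᵢ/dₒ and 1/f = 1/dₒ + 1/dᵢ, substituting dᵢ = m·dₒ gives 1/f = (1 + 1/m)/dₒ, hence dₒ = f·(1 + 1/m).
dₒ = 97.7 × (1 + 1/1.98) = 97.7 × 1.50505 ≈ 147.043 mm.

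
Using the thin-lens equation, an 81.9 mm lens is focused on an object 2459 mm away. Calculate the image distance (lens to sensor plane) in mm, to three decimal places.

84.722 mm

1/dᵢ = 1/f − 1/dₒ = 1/81.9 − 1/2459 = 0.0118033 mm⁻¹.
dᵢ = 1/0.0118033 ≈ 84.7218 mm.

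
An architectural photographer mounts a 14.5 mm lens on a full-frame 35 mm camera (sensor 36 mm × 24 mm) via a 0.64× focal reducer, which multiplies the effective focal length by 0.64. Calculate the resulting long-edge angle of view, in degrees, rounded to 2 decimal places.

125.45°

Effective focal length f = 14.5 × 0.64 = 9.28 mm.
α = 2·arctan(36 / (2 × 9.28)) = 2·arctan(1.93966) ≈ 125.4528°.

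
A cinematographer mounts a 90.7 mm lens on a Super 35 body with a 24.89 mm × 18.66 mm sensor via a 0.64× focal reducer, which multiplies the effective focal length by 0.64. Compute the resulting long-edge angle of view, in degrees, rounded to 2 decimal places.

24.20°

Effective focal length f = 90.7 × 0.64 = 58.048 mm.
α = 2·arctan(24.89 / (2 × 58.048)) = 2·arctan(0.21439) ≈ 24.2011°.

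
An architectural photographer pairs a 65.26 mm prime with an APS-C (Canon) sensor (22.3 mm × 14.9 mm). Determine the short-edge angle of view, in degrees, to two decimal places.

13.03°

Angle of view α = 2·arctan(h/2f) with h = 14.9 mm and f = 65.26 mm.
h/2f = 0.11416; arctan(0.11416) ≈ 6.5126°, so α ≈ 13.0252°.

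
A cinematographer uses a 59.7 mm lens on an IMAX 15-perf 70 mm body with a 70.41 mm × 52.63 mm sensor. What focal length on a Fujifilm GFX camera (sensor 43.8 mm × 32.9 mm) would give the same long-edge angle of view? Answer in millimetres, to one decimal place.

37.1 mm

Equal angle of view means equal width/f ratio, so f₂ = f₁ · (width₂/width₁) = 59.7 × 43.8/70.41.
f₂ = 59.7 × 0.62207 ≈ 37.138 mm.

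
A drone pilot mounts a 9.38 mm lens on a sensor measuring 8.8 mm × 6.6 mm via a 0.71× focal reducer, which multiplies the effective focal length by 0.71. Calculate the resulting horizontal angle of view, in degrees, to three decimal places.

66.904°

Effective focal length f = 9.38 × 0.71 = 6.6598 mm.
α = 2·arctan(8.8 / (2 × 6.6598)) = 2·arctan(0.66068) ≈ 66.9039°.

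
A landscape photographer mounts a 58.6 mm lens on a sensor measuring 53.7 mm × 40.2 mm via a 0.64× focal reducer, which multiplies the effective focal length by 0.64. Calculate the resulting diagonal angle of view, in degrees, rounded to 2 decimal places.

83.61°

Effective focal length f = 58.6 × 0.64 = 37.504 mm.
Sensor diagonal = √(53.7² + 40.2²) = √4499.7300 ≈ 67.0800 mm.
α = 2·arctan(67.080 / (2 × 37.504)) = 2·arctan(0.89430) ≈ 83.6128°.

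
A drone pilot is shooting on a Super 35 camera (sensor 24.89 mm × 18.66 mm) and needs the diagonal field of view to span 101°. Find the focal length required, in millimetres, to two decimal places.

12.82 mm

Sensor diagonal = √(24.89² + 18.66²) = √967.7077 ≈ 31.1080 mm.
From α = 2·arctan(d/2f) we get f = d / (2·tan(α/2)).
With d = 31.1080 mm and α/2 = 50.5°, tan(α/2) ≈ 1.21310, so f ≈ 31.1080 / 2.42619 ≈ 12.8217 mm.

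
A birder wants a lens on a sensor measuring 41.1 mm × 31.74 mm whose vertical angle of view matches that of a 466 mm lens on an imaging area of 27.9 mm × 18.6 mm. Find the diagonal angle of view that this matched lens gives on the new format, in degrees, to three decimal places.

Equal vertical AOV ⇒ f₂ = f₁ · 31.74/18.6 = 466 × 1.70645 ≈ 795.2065 mm.
Sensor diagonal = √(41.1² + 31.74²) = √2696.6376 ≈ 51.9292 mm.
Diagonal AOV on the new format = 2·arctan(51.9292 / (2 × 795.2065)) = 2·arctan(0.03265) ≈ 3.7402°.

3.740°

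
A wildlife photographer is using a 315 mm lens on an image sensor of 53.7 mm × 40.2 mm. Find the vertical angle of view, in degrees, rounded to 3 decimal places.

7.302°

Angle of view α = 2·arctan(h/2f) with h = 40.2 mm and f = 315 mm.
h/2f = 0.06381; arctan(0.06381) ≈ 3.6511°, so α ≈ 7.3021°.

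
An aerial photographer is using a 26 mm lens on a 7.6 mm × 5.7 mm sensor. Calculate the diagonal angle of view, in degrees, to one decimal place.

20.7°

Sensor diagonal = √(7.6² + 5.7²) = √90.2500 ≈ 9.5000 mm.
Angle of view α = 2·arctan(d/2f) with d = 9.5000 mm and f = 26 mm.
d/2f = 0.18269; arctan(0.18269) ≈ 10.3533°, so α ≈ 20.7066°.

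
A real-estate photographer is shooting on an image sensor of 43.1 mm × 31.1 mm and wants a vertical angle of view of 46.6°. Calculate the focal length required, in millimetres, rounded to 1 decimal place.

From α = 2·arctan(h/2f) we get f = h / (2·tan(α/2)).
With h = 31.1 mm and α/2 = 23.3°, tan(α/2) ≈ 0.43067, so f ≈ 31.1 / 0.86134 ≈ 36.1067 mm.

36.1 mm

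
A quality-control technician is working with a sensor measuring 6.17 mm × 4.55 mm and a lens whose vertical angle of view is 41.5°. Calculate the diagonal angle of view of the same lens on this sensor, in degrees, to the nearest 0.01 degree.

65.10°

From the vertical AOV: f = 4.55 / (2·tan(20.75°)) = 4.55 / 0.75773 ≈ 6.0048 mm.
Sensor diagonal = √(6.17² + 4.55²) = √58.7714 ≈ 7.6663 mm.
Diagonal AOV = 2·arctan(7.6663 / (2 × 6.0048)) = 2·arctan(0.63835) ≈ 65.1041°.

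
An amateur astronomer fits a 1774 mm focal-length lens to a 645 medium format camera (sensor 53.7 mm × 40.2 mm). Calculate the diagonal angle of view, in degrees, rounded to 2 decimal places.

2.17°

Sensor diagonal = √(53.7² + 40.2²) = √4499.7300 ≈ 67.0800 mm.
Angle of view α = 2·arctan(d/2f) with d = 67.0800 mm and f = 1774 mm.
d/2f = 0.01891; arctan(0.01891) ≈ 1.0831°, so α ≈ 2.1663°.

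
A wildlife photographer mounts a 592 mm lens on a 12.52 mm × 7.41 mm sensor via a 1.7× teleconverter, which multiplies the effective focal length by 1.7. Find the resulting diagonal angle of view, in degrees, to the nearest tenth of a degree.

0.8°

Effective focal length f = 592 × 1.7 = 1006.4 mm.
Sensor diagonal = √(12.52² + 7.41²) = √211.6585 ≈ 14.5485 mm.
α = 2·arctan(14.548 / (2 × 1006.4)) = 2·arctan(0.00723) ≈ 0.8283°.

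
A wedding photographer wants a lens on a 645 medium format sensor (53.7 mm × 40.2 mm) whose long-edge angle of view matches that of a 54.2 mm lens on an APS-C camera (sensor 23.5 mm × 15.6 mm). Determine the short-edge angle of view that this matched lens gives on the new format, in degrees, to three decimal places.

Equal long-edge AOV ⇒ f₂ = f₁ · 53.7/23.5 = 54.2 × 2.28511 ≈ 123.8528 mm.
Short-edge AOV on the new format = 2·arctan(40.2 / (2 × 123.8528)) = 2·arctan(0.16229) ≈ 18.4363°.

18.436°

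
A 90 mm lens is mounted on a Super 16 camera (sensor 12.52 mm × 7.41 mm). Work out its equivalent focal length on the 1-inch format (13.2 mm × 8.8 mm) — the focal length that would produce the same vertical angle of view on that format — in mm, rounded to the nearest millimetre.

Equal angle of view means equal height/f ratio, so f₂ = f₁ · (height₂/height₁) = 90 × 8.8/7.41.
f₂ = 90 × 1.18758 ≈ 106.883 mm.

107 mm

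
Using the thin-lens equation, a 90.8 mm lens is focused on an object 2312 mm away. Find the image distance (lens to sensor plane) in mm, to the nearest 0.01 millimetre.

94.51 mm

1/dᵢ = 1/f − 1/dₒ = 1/90.8 − 1/2312 = 0.0105807 mm⁻¹.
dᵢ = 1/0.0105807 ≈ 94.5118 mm.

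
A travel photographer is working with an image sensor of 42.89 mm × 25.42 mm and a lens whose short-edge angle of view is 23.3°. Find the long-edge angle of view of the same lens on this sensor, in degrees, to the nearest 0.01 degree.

From the short-edge AOV: f = 25.42 / (2·tan(11.65°)) = 25.42 / 0.41236 ≈ 61.6451 mm.
Long-edge AOV = 2·arctan(42.89 / (2 × 61.6451)) = 2·arctan(0.34788) ≈ 38.3633°.

38.36°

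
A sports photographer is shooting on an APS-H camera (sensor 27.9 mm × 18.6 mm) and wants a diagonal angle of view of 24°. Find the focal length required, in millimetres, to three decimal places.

Sensor diagonal = √(27.9² + 18.6²) = √1124.3700 ≈ 33.5316 mm.
From α = 2·arctan(d/2f) we get f = d / (2·tan(α/2)).
With d = 33.5316 mm and α/2 = 12°, tan(α/2) ≈ 0.21256, so f ≈ 33.5316 / 0.42511 ≈ 78.8770 mm.

78.877 mm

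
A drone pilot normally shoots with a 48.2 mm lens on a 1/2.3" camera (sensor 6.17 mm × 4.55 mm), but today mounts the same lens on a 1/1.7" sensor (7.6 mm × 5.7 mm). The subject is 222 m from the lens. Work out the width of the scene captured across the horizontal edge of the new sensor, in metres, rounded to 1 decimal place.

The focal length stays 48.2 mm; the relevant sensor dimension is now w = 7.6 mm. Object distance dₒ = 222 m = 222000 mm.
Thin-lens field width W = w·(dₒ − f)/f = 7.6 × (222000 − 48.2)/48.2 ≈ 34996.549 mm = 34.9965 m.

35.0 m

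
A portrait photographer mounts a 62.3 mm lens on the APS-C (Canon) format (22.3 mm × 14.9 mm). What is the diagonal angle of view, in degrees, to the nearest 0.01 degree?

Sensor diagonal = √(22.3² + 14.9²) = √719.3000 ≈ 26.8198 mm.
Angle of view α = 2·arctan(d/2f) with d = 26.8198 mm and f = 62.3 mm.
d/2f = 0.21525; arctan(0.21525) ≈ 12.1474°, so α ≈ 24.2948°.

24.29°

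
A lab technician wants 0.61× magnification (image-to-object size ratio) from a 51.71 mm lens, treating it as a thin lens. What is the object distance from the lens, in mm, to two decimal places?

With m = dᵢ/dₒ and 1/f = 1/dₒ + 1/dᵢ, substituting dᵢ = m·dₒ gives 1/f = (1 + 1/m)/dₒ, hence dₒ = f·(1 + 1/m).
dₒ = 51.71 × (1 + 1/0.61) = 51.71 × 2.63934 ≈ 136.480 mm.

136.48 mm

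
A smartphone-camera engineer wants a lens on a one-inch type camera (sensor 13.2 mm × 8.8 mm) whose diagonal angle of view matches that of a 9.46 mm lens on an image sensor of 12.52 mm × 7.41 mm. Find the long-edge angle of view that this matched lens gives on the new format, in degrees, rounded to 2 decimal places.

Sensor diagonal = √(12.52² + 7.41²) = √211.6585 ≈ 14.5485 mm.
Sensor diagonal = √(13.2² + 8.8²) = √251.6800 ≈ 15.8644 mm.
Equal diagonal AOV ⇒ f₂ = f₁ · 15.8644/14.5485 = 9.46 × 1.09045 ≈ 10.3157 mm.
Long-edge AOV on the new format = 2·arctan(13.2 / (2 × 10.3157)) = 2·arctan(0.63980) ≈ 65.2225°.

65.22°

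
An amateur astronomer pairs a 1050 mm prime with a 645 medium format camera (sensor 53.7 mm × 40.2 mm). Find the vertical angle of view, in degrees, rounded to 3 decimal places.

2.193°

Angle of view α = 2·arctan(h/2f) with h = 40.2 mm and f = 1050 mm.
h/2f = 0.01914; arctan(0.01914) ≈ 1.0967°, so α ≈ 2.1933°.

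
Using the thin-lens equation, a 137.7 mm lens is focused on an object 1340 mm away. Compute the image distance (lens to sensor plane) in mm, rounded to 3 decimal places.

1/dᵢ = 1/f − 1/dₒ = 1/137.7 − 1/1340 = 0.0065159 mm⁻¹.
dᵢ = 1/0.0065159 ≈ 153.4708 mm.

153.471 mm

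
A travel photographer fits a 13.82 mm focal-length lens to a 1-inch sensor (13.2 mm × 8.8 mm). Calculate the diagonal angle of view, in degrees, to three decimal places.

59.709°

Sensor diagonal = √(13.2² + 8.8²) = √251.6800 ≈ 15.8644 mm.
Angle of view α = 2·arctan(d/2f) with d = 15.8644 mm and f = 13.82 mm.
d/2f = 0.57397; arctan(0.57397) ≈ 29.8544°, so α ≈ 59.7087°.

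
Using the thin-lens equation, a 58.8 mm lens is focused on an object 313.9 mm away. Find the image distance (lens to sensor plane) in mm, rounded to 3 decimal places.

1/dᵢ = 1/f − 1/dₒ = 1/58.8 − 1/313.9 = 0.0138211 mm⁻¹.
dᵢ = 1/0.0138211 ≈ 72.3533 mm.

72.353 mm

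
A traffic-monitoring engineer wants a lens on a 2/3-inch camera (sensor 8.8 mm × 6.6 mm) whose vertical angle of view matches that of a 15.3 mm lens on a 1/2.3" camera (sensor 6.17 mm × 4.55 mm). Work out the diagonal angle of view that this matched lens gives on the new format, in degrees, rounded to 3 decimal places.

27.837°

Equal vertical AOV ⇒ f₂ = f₁ · 6.6/4.55 = 15.3 × 1.45055 ≈ 22.1934 mm.
Sensor diagonal = √(8.8² + 6.6²) = √121.0000 ≈ 11.0000 mm.
Diagonal AOV on the new format = 2·arctan(11.0000 / (2 × 22.1934)) = 2·arctan(0.24782) ≈ 27.8374°.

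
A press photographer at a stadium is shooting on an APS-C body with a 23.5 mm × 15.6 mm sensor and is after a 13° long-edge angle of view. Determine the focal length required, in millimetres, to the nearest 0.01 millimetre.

103.13 mm

From α = 2·arctan(w/2f) we get f = w / (2·tan(α/2)).
With w = 23.5 mm and α/2 = 6.5°, tan(α/2) ≈ 0.11394, so f ≈ 23.5 / 0.22787 ≈ 103.1284 mm.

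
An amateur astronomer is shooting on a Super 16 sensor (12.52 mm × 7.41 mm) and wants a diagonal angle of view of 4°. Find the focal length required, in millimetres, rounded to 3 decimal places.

Sensor diagonal = √(12.52² + 7.41²) = √211.6585 ≈ 14.5485 mm.
From α = 2·arctan(d/2f) we get f = d / (2·tan(α/2)).
With d = 14.5485 mm and α/2 = 2°, tan(α/2) ≈ 0.03492, so f ≈ 14.5485 / 0.06984 ≈ 208.3071 mm.

208.307 mm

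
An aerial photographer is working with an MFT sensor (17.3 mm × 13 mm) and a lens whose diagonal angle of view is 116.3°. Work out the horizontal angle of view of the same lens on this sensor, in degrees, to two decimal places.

104.30°

Sensor diagonal = √(17.3² + 13²) = √468.2900 ≈ 21.6400 mm.
From the diagonal AOV: f = 21.6400 / (2·tan(58.15°)) = 21.6400 / 3.21939 ≈ 6.7218 mm.
Horizontal AOV = 2·arctan(17.3 / (2 × 6.7218)) = 2·arctan(1.28686) ≈ 104.2997°.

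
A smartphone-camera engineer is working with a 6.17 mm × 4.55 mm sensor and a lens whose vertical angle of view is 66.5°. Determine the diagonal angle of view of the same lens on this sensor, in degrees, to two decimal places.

From the vertical AOV: f = 4.55 / (2·tan(33.25°)) = 4.55 / 1.31126 ≈ 3.4700 mm.
Sensor diagonal = √(6.17² + 4.55²) = √58.7714 ≈ 7.6663 mm.
Diagonal AOV = 2·arctan(7.6663 / (2 × 3.4700)) = 2·arctan(1.10466) ≈ 95.6938°.

95.69°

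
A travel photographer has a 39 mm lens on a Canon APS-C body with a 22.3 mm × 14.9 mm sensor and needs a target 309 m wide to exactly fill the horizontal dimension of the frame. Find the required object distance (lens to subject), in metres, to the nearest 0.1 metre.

W: 309 m = 309000 mm.
Magnification m = w/W = dᵢ/dₒ; combined with 1/f = 1/dₒ + 1/dᵢ this gives dₒ = f·(1 + W/w).
dₒ = 39 mm × (1 + 309000/22.3) = 39 × 13857.5022 ≈ 540442.587 mm = 540.443 m.

540.4 m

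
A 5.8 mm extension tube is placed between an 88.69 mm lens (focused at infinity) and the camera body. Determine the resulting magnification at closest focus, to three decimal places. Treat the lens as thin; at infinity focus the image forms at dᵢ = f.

0.065×

The tube moves the image plane from f to f + e, so dᵢ = 88.69 + 5.8 = 94.49 mm. Focus is achieved when 1/f = 1/dₒ + 1/dᵢ, giving dₒ = 1/(1/f − 1/(f+e)).
Magnification m = dᵢ/dₒ = (f+e)·(1/f − 1/(f+e)) = e/f = 5.8/88.69 ≈ 0.0654.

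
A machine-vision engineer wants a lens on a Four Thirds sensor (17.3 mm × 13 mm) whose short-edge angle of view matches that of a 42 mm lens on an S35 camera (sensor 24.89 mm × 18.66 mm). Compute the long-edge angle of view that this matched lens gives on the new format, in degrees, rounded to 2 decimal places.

32.94°

Equal short-edge AOV ⇒ f₂ = f₁ · 13/18.66 = 42 × 0.69668 ≈ 29.2605 mm.
Long-edge AOV on the new format = 2·arctan(17.3 / (2 × 29.2605)) = 2·arctan(0.29562) ≈ 32.9376°.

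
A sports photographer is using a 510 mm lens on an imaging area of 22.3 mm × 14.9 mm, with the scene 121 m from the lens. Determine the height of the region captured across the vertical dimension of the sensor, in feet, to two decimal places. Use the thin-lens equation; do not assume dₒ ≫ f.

11.55 ft

dₒ: 121 m = 121000 mm.
Similar triangles through the lens centre give W/dₒ = h/dᵢ; with 1/f = 1/dₒ + 1/dᵢ this gives W = h·(dₒ − f)/f.
W = 14.9 mm × (121000 − 510) / 510 = 14.9 × 236.2549 ≈ 3520.198 mm = 3520.198/304.8 ft = 11.5492 ft.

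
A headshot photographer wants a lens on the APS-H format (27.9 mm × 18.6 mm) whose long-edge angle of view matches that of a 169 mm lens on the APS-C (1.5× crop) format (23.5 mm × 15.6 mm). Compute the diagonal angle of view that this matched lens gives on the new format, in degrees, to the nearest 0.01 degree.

9.55°

Equal long-edge AOV ⇒ f₂ = f₁ · 27.9/23.5 = 169 × 1.18723 ≈ 200.6426 mm.
Sensor diagonal = √(27.9² + 18.6²) = √1124.3700 ≈ 33.5316 mm.
Diagonal AOV on the new format = 2·arctan(33.5316 / (2 × 200.6426)) = 2·arctan(0.08356) ≈ 9.5531°.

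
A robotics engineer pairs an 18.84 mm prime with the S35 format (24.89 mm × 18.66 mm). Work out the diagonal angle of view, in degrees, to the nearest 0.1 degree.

Sensor diagonal = √(24.89² + 18.66²) = √967.7077 ≈ 31.1080 mm.
Angle of view α = 2·arctan(d/2f) with d = 31.1080 mm and f = 18.84 mm.
d/2f = 0.82558; arctan(0.82558) ≈ 39.5425°, so α ≈ 79.0851°.

79.1°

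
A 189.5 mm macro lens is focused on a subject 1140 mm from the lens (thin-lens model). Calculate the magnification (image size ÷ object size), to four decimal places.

0.1994×

Thin lens: 1/f = 1/dₒ + 1/dᵢ → 1/dᵢ = 1/189.5 − 1/1140 = 0.0043999 mm⁻¹, so dᵢ ≈ 227.2804 mm.
Magnification m = dᵢ/dₒ = 227.2804/1140 ≈ 0.19937.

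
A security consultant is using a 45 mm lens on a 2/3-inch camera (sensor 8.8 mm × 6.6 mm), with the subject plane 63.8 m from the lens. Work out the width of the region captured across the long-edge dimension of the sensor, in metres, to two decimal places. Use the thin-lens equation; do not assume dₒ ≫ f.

12.47 m

dₒ: 63.8 m = 63800 mm.
Similar triangles through the lens centre give W/dₒ = w/dᵢ; with 1/f = 1/dₒ + 1/dᵢ this gives W = w·(dₒ − f)/f.
W = 8.8 mm × (63800 − 45) / 45 = 8.8 × 1416.7778 ≈ 12467.644 mm = 12.4676 m.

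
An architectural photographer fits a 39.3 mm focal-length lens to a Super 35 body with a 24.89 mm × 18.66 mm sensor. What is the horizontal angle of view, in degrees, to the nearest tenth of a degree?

35.1°

Angle of view α = 2·arctan(w/2f) with w = 24.89 mm and f = 39.3 mm.
w/2f = 0.31667; arctan(0.31667) ≈ 17.5713°, so α ≈ 35.1425°.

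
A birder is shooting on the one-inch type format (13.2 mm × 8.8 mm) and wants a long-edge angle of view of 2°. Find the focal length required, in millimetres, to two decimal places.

From α = 2·arctan(w/2f) we get f = w / (2·tan(α/2)).
With w = 13.2 mm and α/2 = 1°, tan(α/2) ≈ 0.01746, so f ≈ 13.2 / 0.03491 ≈ 378.1137 mm.

378.11 mm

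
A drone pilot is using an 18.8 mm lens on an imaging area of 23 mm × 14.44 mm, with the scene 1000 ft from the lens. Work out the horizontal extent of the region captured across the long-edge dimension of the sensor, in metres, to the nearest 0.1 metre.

372.9 m

dₒ: 1000 ft × 304.8 mm/ft = 304799.99 mm.
Similar triangles through the lens centre give W/dₒ = w/dᵢ; with 1/f = 1/dₒ + 1/dᵢ this gives W = w·(dₒ − f)/f.
W = 23 mm × (304800 − 18.8) / 18.8 = 23 × 16211.7654 ≈ 372870.605 mm = 372.871 m.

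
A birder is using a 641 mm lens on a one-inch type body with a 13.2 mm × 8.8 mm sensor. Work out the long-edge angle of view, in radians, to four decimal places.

0.0206 rad

Angle of view α = 2·arctan(w/2f) with w = 13.2 mm and f = 641 mm.
w/2f = 0.01030; arctan(0.01030) ≈ 0.0103 rad, so α ≈ 0.0206 rad.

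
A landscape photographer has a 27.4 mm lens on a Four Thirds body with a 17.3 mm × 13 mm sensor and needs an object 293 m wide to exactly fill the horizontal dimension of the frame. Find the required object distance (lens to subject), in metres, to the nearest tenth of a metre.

W: 293 m = 293000 mm.
Magnification m = w/W = dᵢ/dₒ; combined with 1/f = 1/dₒ + 1/dᵢ this gives dₒ = f·(1 + W/w).
dₒ = 27.4 mm × (1 + 293000/17.3) = 27.4 × 16937.4162 ≈ 464085.203 mm = 464.085 m.

464.1 m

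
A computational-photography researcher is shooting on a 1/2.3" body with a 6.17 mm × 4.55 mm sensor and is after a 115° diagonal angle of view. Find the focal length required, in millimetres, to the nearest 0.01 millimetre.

Sensor diagonal = √(6.17² + 4.55²) = √58.7714 ≈ 7.6663 mm.
From α = 2·arctan(d/2f) we get f = d / (2·tan(α/2)).
With d = 7.6663 mm and α/2 = 57.5°, tan(α/2) ≈ 1.56969, so f ≈ 7.6663 / 3.13937 ≈ 2.4420 mm.

2.44 mm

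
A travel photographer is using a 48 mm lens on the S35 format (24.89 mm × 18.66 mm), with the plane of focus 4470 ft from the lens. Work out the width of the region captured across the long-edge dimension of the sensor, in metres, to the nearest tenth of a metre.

dₒ: 4470 ft × 304.8 mm/ft = 1362455.96 mm.
Similar triangles through the lens centre give W/dₒ = w/dᵢ; with 1/f = 1/dₒ + 1/dᵢ this gives W = w·(dₒ − f)/f.
W = 24.89 mm × (1.36246e+06 − 48) / 48 = 24.89 × 28383.4991 ≈ 706465.292 mm = 706.465 m.

706.5 m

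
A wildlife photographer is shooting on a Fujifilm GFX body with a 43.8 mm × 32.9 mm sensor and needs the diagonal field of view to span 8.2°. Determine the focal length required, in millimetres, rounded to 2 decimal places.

382.11 mm

Sensor diagonal = √(43.8² + 32.9²) = √3000.8500 ≈ 54.7800 mm.
From α = 2·arctan(d/2f) we get f = d / (2·tan(α/2)).
With d = 54.7800 mm and α/2 = 4.1°, tan(α/2) ≈ 0.07168, so f ≈ 54.7800 / 0.14336 ≈ 382.1103 mm.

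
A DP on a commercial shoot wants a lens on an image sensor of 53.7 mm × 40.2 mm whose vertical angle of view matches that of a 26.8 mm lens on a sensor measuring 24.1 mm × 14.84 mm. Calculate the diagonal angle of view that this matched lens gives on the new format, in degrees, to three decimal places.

Equal vertical AOV ⇒ f₂ = f₁ · 40.2/14.84 = 26.8 × 2.70889 ≈ 72.5984 mm.
Sensor diagonal = √(53.7² + 40.2²) = √4499.7300 ≈ 67.0800 mm.
Diagonal AOV on the new format = 2·arctan(67.0800 / (2 × 72.5984)) = 2·arctan(0.46199) ≈ 49.5933°.

49.593°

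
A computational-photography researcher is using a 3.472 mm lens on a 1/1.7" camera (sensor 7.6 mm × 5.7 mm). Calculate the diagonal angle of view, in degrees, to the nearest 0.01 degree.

Sensor diagonal = √(7.6² + 5.7²) = √90.2500 ≈ 9.5000 mm.
Angle of view α = 2·arctan(d/2f) with d = 9.5000 mm and f = 3.472 mm.
d/2f = 1.36809; arctan(1.36809) ≈ 53.8352°, so α ≈ 107.6703°.

107.67°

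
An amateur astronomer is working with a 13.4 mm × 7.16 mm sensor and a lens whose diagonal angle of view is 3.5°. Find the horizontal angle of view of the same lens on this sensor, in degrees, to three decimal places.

Sensor diagonal = √(13.4² + 7.16²) = √230.8256 ≈ 15.1929 mm.
From the diagonal AOV: f = 15.1929 / (2·tan(1.75°)) = 15.1929 / 0.06111 ≈ 248.6346 mm.
Horizontal AOV = 2·arctan(13.4 / (2 × 248.6346)) = 2·arctan(0.02695) ≈ 3.0872°.

3.087°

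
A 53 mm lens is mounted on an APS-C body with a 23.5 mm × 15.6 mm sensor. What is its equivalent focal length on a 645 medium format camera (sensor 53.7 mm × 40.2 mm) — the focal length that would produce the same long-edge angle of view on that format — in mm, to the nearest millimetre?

Equal angle of view means equal width/f ratio, so f₂ = f₁ · (width₂/width₁) = 53 × 53.7/23.5.
f₂ = 53 × 2.28511 ≈ 121.111 mm.

121 mm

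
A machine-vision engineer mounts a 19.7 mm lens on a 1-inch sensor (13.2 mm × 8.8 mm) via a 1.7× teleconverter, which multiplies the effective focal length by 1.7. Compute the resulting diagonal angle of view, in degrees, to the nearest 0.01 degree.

26.65°

Effective focal length f = 19.7 × 1.7 = 33.49 mm.
Sensor diagonal = √(13.2² + 8.8²) = √251.6800 ≈ 15.8644 mm.
α = 2·arctan(15.864 / (2 × 33.49)) = 2·arctan(0.23685) ≈ 26.6503°.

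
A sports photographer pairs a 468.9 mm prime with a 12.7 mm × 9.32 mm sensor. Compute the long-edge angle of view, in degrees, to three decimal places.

1.552°

Angle of view α = 2·arctan(w/2f) with w = 12.7 mm and f = 468.9 mm.
w/2f = 0.01354; arctan(0.01354) ≈ 0.7759°, so α ≈ 1.5517°.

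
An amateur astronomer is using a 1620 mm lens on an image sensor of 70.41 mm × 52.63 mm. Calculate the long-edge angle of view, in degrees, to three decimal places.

2.490°

Angle of view α = 2·arctan(w/2f) with w = 70.41 mm and f = 1620 mm.
w/2f = 0.02173; arctan(0.02173) ≈ 1.2449°, so α ≈ 2.4899°.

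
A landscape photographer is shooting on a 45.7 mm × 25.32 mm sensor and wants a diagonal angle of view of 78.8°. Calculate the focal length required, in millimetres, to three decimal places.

Sensor diagonal = √(45.7² + 25.32²) = √2729.5924 ≈ 52.2455 mm.
From α = 2·arctan(d/2f) we get f = d / (2·tan(α/2)).
With d = 52.2455 mm and α/2 = 39.4°, tan(α/2) ≈ 0.82141, so f ≈ 52.2455 / 1.64282 ≈ 31.8024 mm.

31.802 mm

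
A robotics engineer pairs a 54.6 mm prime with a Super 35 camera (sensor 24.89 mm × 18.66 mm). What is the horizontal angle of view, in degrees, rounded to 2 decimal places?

25.68°

Angle of view α = 2·arctan(w/2f) with w = 24.89 mm and f = 54.6 mm.
w/2f = 0.22793; arctan(0.22793) ≈ 12.8401°, so α ≈ 25.6802°.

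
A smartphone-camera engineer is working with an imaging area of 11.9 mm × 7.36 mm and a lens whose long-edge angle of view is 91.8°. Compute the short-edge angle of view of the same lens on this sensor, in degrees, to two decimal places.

From the long-edge AOV: f = 11.9 / (2·tan(45.9°)) = 11.9 / 2.06384 ≈ 5.7660 mm.
Short-edge AOV = 2·arctan(7.36 / (2 × 5.7660)) = 2·arctan(0.63823) ≈ 65.0944°.

65.09°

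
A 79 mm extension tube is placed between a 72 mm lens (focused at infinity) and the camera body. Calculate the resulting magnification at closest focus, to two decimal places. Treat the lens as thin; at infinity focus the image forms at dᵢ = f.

1.10×

The tube moves the image plane from f to f + e, so dᵢ = 72 + 79 = 151 mm. Focus is achieved when 1/f = 1/dₒ + 1/dᵢ, giving dₒ = 1/(1/f − 1/(f+e)).
Magnification m = dᵢ/dₒ = (f+e)·(1/f − 1/(f+e)) = e/f = 79/72 ≈ 1.0972.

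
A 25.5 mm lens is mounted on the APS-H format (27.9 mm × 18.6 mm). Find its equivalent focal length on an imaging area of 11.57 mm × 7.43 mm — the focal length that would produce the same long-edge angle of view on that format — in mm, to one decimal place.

10.6 mm

Equal angle of view means equal width/f ratio, so f₂ = f₁ · (width₂/width₁) = 25.5 × 11.57/27.9.
f₂ = 25.5 × 0.41470 ≈ 10.575 mm.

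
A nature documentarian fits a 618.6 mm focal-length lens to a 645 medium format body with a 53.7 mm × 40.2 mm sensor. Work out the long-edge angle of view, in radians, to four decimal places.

Angle of view α = 2·arctan(w/2f) with w = 53.7 mm and f = 618.6 mm.
w/2f = 0.04340; arctan(0.04340) ≈ 0.0434 rad, so α ≈ 0.0868 rad.

0.0868 rad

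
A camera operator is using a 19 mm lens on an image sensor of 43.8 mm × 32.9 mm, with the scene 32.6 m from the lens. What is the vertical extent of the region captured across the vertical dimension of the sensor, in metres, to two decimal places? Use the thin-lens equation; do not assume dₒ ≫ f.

56.42 m

dₒ: 32.6 m = 32600 mm.
Similar triangles through the lens centre give W/dₒ = h/dᵢ; with 1/f = 1/dₒ + 1/dᵢ this gives W = h·(dₒ − f)/f.
W = 32.9 mm × (32600 − 19) / 19 = 32.9 × 1714.7895 ≈ 56416.574 mm = 56.4166 m.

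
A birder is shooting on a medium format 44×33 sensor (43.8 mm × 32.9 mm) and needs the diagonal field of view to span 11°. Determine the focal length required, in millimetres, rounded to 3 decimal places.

284.456 mm

Sensor diagonal = √(43.8² + 32.9²) = √3000.8500 ≈ 54.7800 mm.
From α = 2·arctan(d/2f) we get f = d / (2·tan(α/2)).
With d = 54.7800 mm and α/2 = 5.5°, tan(α/2) ≈ 0.09629, so f ≈ 54.7800 / 0.19258 ≈ 284.4561 mm.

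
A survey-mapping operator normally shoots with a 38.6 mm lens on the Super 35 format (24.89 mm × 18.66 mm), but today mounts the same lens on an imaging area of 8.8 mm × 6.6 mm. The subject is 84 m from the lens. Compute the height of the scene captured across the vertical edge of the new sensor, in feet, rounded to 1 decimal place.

47.1 ft

The focal length stays 38.6 mm; the relevant sensor dimension is now h = 6.6 mm. Object distance dₒ = 84 m = 84000 mm.
Thin-lens field height W = h·(dₒ − f)/f = 6.6 × (84000 − 38.6)/38.6 ≈ 14356.094 mm = 14356.094/304.8 ft = 47.1 ft.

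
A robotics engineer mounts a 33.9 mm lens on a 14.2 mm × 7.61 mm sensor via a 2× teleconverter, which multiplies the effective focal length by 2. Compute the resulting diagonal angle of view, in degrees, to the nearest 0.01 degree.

13.55°

Effective focal length f = 33.9 × 2 = 67.8 mm.
Sensor diagonal = √(14.2² + 7.61²) = √259.5521 ≈ 16.1106 mm.
α = 2·arctan(16.111 / (2 × 67.8)) = 2·arctan(0.11881) ≈ 13.5511°.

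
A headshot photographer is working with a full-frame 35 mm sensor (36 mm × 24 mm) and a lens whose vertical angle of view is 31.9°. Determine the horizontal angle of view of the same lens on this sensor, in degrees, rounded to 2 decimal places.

From the vertical AOV: f = 24 / (2·tan(15.95°)) = 24 / 0.57160 ≈ 41.9872 mm.
Horizontal AOV = 2·arctan(36 / (2 × 41.9872)) = 2·arctan(0.42870) ≈ 46.4098°.

46.41°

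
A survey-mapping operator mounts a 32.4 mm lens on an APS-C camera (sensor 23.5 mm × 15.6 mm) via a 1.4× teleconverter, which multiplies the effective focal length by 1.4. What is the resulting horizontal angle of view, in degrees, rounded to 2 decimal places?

Effective focal length f = 32.4 × 1.4 = 45.36 mm.
α = 2·arctan(23.5 / (2 × 45.36)) = 2·arctan(0.25904) ≈ 29.0452°.

29.05°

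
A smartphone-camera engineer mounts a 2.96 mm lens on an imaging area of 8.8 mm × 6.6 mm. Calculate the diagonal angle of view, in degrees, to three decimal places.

Sensor diagonal = √(8.8² + 6.6²) = √121.0000 ≈ 11.0000 mm.
Angle of view α = 2·arctan(d/2f) with d = 11.0000 mm and f = 2.96 mm.
d/2f = 1.85811; arctan(1.85811) ≈ 61.7117°, so α ≈ 123.4233°.

123.423°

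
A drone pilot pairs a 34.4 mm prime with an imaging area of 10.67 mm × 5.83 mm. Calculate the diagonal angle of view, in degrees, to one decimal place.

Sensor diagonal = √(10.67² + 5.83²) = √147.8378 ≈ 12.1589 mm.
Angle of view α = 2·arctan(d/2f) with d = 12.1589 mm and f = 34.4 mm.
d/2f = 0.17673; arctan(0.17673) ≈ 10.0223°, so α ≈ 20.0445°.

20.0°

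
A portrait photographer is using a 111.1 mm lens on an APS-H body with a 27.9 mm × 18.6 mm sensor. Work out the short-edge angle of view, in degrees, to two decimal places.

Angle of view α = 2·arctan(h/2f) with h = 18.6 mm and f = 111.1 mm.
h/2f = 0.08371; arctan(0.08371) ≈ 4.7850°, so α ≈ 9.5700°.

9.57°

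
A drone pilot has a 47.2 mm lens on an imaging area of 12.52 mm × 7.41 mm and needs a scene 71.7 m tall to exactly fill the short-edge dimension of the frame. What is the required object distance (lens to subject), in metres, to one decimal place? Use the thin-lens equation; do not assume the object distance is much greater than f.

456.8 m

W: 71.7 m = 71700 mm.
Magnification m = h/W = dᵢ/dₒ; combined with 1/f = 1/dₒ + 1/dᵢ this gives dₒ = f·(1 + W/h).
dₒ = 47.2 mm × (1 + 71700/7.41) = 47.2 × 9677.1134 ≈ 456759.751 mm = 456.76 m.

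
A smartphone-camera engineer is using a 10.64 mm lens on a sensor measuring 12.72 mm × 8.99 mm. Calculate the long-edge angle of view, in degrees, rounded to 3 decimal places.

61.737°

Angle of view α = 2·arctan(w/2f) with w = 12.72 mm and f = 10.64 mm.
w/2f = 0.59774; arctan(0.59774) ≈ 30.8686°, so α ≈ 61.7373°.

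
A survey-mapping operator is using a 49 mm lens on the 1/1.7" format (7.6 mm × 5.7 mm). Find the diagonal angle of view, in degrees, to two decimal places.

Sensor diagonal = √(7.6² + 5.7²) = √90.2500 ≈ 9.5000 mm.
Angle of view α = 2·arctan(d/2f) with d = 9.5000 mm and f = 49 mm.
d/2f = 0.09694; arctan(0.09694) ≈ 5.5369°, so α ≈ 11.0738°.

11.07°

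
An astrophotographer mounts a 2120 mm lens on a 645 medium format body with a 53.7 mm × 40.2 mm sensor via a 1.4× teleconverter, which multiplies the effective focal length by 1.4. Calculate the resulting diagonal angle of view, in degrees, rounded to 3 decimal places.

Effective focal length f = 2120 × 1.4 = 2968 mm.
Sensor diagonal = √(53.7² + 40.2²) = √4499.7300 ≈ 67.0800 mm.
α = 2·arctan(67.080 / (2 × 2968)) = 2·arctan(0.01130) ≈ 1.2949°.

1.295°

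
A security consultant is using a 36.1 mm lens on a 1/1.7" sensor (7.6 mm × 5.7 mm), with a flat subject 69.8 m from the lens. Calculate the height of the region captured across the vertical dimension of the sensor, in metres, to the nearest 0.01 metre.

11.02 m

dₒ: 69.8 m = 69800 mm.
Similar triangles through the lens centre give W/dₒ = h/dᵢ; with 1/f = 1/dₒ + 1/dᵢ this gives W = h·(dₒ − f)/f.
W = 5.7 mm × (69800 − 36.1) / 36.1 = 5.7 × 1932.5180 ≈ 11015.353 mm = 11.0154 m.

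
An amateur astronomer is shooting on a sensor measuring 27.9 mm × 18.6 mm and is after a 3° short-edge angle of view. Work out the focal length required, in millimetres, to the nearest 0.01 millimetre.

355.15 mm

From α = 2·arctan(h/2f) we get f = h / (2·tan(α/2)).
With h = 18.6 mm and α/2 = 1.5°, tan(α/2) ≈ 0.02619, so f ≈ 18.6 / 0.05237 ≈ 355.1527 mm.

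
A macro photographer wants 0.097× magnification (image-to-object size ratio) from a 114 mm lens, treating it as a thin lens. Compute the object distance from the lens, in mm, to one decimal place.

With m = dᵢ/dₒ and 1/f = 1/dₒ + 1/dᵢ, substituting dᵢ = m·dₒ gives 1/f = (1 + 1/m)/dₒ, hence dₒ = f·(1 + 1/m).
dₒ = 114 × (1 + 1/0.097) = 114 × 11.30928 ≈ 1289.258 mm.

1289.3 mm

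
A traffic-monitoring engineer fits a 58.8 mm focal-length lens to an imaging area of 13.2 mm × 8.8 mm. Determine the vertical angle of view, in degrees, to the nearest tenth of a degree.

Angle of view α = 2·arctan(h/2f) with h = 8.8 mm and f = 58.8 mm.
h/2f = 0.07483; arctan(0.07483) ≈ 4.2795°, so α ≈ 8.5589°.

8.6°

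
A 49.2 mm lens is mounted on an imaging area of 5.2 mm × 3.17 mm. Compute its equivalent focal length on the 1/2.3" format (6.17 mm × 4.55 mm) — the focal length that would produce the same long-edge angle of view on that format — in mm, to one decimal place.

58.4 mm

Equal angle of view means equal width/f ratio, so f₂ = f₁ · (width₂/width₁) = 49.2 × 6.17/5.2.
f₂ = 49.2 × 1.18654 ≈ 58.378 mm.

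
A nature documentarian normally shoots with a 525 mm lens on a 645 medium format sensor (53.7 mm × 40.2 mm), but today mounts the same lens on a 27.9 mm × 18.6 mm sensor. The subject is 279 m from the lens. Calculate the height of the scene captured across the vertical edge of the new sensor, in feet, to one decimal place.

The focal length stays 525 mm; the relevant sensor dimension is now h = 18.6 mm. Object distance dₒ = 279 m = 279000 mm.
Thin-lens field height W = h·(dₒ − f)/f = 18.6 × (279000 − 525)/525 ≈ 9865.971 mm = 9865.971/304.8 ft = 32.3687 ft.

32.4 ft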